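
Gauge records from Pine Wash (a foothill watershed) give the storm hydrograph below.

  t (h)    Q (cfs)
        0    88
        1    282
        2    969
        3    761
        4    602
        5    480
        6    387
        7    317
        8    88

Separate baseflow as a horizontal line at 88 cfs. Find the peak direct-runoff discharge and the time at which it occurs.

Subtracting baseflow gives direct-runoff ordinates: 0.0, 194.0, 881.0, 673.0, 514.0, 392.0, 299.0, 229.0, 0.0 cfs.
The maximum is 881.0 cfs, occurring at the reading for t = 2 h.

Q_p = 881.0 cfs at t = 2 h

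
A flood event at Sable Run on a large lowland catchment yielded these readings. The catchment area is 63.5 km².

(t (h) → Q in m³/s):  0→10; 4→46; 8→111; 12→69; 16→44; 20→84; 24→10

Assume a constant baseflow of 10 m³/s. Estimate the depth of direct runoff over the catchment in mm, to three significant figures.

Direct runoff: 0.0, 36.0, 101.0, 59.0, 34.0, 74.0, 0.0 m³/s; ΣQ_DR = 304.0 m³/s.
V = ΣQ_DR · Δt = 304.0 × 14400 s = 4.378 × 10^6 m³.
Over A = 63.5 km², depth = V / A = 68.9 mm.

d ≈ 68.9 mm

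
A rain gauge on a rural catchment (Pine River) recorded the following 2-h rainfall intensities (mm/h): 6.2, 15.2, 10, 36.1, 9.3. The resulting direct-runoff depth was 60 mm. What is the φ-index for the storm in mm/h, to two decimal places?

Only the 2 blocks with intensity above φ contribute runoff: 15.2, 36.1 mm/h.
Σ(I−φ)·Δt = d  ⇒  (15.2+36.1 − 2φ)·2 = 60
φ = (51.30 − 60/2) / 2 = 10.65 mm/h.

φ ≈ 10.65 mm/h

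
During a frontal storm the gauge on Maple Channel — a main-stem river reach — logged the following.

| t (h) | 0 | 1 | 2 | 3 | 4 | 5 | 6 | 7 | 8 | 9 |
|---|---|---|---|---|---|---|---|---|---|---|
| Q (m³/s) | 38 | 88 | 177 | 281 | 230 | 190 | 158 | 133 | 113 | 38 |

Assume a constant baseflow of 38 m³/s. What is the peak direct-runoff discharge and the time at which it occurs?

Subtracting baseflow gives direct-runoff ordinates: 0.0, 50.0, 139.0, 243.0, 192.0, 152.0, 120.0, 95.0, 75.0, 0.0 m³/s.
The maximum is 243.0 m³/s, occurring at the reading for t = 3 h.

Q_p = 243.0 m³/s at t = 3 h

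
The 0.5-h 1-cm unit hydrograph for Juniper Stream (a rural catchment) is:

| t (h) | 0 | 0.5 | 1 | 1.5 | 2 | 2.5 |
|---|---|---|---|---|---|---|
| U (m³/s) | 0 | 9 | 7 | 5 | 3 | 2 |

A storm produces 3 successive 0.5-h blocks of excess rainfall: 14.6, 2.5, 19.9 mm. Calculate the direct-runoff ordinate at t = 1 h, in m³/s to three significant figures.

By discrete convolution, Q_j = Σ (P_i / 10 mm) · U_{j−i}.
At t = 1 h (j=2): Q = (14.6/10)·7 + (2.5/10)·9 + (19.9/10)·0 = 12.5 m³/s.

Q ≈ 12.5 m³/s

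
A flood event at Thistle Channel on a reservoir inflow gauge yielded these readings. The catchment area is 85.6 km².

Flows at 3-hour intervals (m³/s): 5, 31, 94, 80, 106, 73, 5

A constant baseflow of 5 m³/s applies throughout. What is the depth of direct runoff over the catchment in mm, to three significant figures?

Direct runoff: 0.0, 26.0, 89.0, 75.0, 101.0, 68.0, 0.0 m³/s; ΣQ_DR = 359.0 m³/s.
V = ΣQ_DR · Δt = 359.0 × 10800 s = 3.877 × 10^6 m³.
Over A = 85.6 km², depth = V / A = 45.3 mm.

d ≈ 45.3 mm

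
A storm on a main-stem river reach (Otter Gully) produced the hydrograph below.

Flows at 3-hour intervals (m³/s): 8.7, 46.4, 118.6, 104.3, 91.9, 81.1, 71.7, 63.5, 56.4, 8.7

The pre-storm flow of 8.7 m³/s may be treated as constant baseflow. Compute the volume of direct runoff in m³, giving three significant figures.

Direct-runoff ordinates (Q − Q_b): 0.0, 37.7, 109.9, 95.6, 83.2, 72.4, 63.0, 54.8, 47.7, 0.0 m³/s.
ΣQ_DR = 564.3 m³/s.
With Δt = 3 h = 10800 s, V = ΣQ_DR · Δt = 564.3 × 10800 = 6.09 × 10^6 m³.

V ≈ 6.09 × 10^6 m³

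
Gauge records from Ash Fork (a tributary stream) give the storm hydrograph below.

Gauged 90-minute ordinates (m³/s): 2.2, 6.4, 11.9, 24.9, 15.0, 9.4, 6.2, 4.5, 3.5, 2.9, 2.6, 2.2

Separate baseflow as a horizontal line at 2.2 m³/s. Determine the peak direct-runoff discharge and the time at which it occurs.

Subtracting baseflow gives direct-runoff ordinates: 0.0, 4.2, 9.7, 22.7, 12.8, 7.2, 4.0, 2.3, 1.3, 0.7, 0.4, 0.0 m³/s.
The maximum is 22.7 m³/s, occurring at the reading for t = 4.5 h.

Q_p = 22.7 m³/s at t = 4.5 h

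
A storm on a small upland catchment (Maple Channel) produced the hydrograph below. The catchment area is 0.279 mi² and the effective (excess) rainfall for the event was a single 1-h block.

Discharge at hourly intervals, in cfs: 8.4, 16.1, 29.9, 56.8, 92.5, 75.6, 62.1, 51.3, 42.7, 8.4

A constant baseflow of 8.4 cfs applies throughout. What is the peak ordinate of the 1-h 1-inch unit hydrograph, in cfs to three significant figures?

U_p ≈ 42.1 cfs

Direct runoff: 0.0, 7.7, 21.5, 48.4, 84.1, 67.2, 53.7, 42.9, 34.3, 0.0 cfs; ΣQ_DR = 359.8 cfs, peak = 84.1 cfs.
Runoff depth d = ΣQ_DR·Δt / A = 359.8 × 3600 / (0.279 mi²) = 1.998 in.
The 1-inch UH is the DRH scaled by (1 in)/d, so U_p = 84.1 × 1/1.998 = 42.1 cfs.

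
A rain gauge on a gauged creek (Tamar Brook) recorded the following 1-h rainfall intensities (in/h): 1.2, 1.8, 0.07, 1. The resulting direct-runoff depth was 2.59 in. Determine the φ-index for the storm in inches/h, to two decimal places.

φ ≈ 0.47 in/h

Only the 3 blocks with intensity above φ contribute runoff: 1.2, 1.8, 1 in/h.
Σ(I−φ)·Δt = d  ⇒  (1.2+1.8+1 − 3φ)·1 = 2.59
φ = (4.000 − 2.59/1) / 3 = 0.47 in/h.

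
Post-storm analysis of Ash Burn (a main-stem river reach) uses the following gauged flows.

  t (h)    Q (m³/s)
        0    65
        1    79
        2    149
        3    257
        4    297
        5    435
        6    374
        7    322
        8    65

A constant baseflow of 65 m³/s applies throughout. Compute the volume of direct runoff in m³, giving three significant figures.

Direct-runoff ordinates (Q − Q_b): 0.0, 14.0, 84.0, 192.0, 232.0, 370.0, 309.0, 257.0, 0.0 m³/s.
ΣQ_DR = 1458 m³/s.
With Δt = 1 h = 3600 s, V = ΣQ_DR · Δt = 1458 × 3600 = 5.25 × 10^6 m³.

V ≈ 5.25 × 10^6 m³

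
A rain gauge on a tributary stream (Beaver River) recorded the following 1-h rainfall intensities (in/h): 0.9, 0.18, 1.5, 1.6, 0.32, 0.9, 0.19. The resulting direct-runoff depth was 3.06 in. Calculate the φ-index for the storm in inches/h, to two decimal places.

Only the 4 blocks with intensity above φ contribute runoff: 0.9, 1.5, 1.6, 0.9 in/h.
Σ(I−φ)·Δt = d  ⇒  (0.9+1.5+1.6+0.9 − 4φ)·1 = 3.06
φ = (4.900 − 3.06/1) / 4 = 0.46 in/h.

φ ≈ 0.46 in/h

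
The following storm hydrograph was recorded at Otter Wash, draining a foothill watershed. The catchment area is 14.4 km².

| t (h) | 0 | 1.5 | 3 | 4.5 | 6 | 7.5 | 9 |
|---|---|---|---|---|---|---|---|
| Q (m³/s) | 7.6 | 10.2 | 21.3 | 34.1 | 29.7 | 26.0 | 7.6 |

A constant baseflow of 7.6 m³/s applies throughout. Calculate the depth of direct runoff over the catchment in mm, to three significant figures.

Direct runoff: 0.0, 2.6, 13.7, 26.5, 22.1, 18.4, 0.0 m³/s; ΣQ_DR = 83.30 m³/s.
V = ΣQ_DR · Δt = 83.30 × 5400 s = 4.498 × 10^5 m³.
Over A = 14.4 km², depth = V / A = 31.2 mm.

d ≈ 31.2 mm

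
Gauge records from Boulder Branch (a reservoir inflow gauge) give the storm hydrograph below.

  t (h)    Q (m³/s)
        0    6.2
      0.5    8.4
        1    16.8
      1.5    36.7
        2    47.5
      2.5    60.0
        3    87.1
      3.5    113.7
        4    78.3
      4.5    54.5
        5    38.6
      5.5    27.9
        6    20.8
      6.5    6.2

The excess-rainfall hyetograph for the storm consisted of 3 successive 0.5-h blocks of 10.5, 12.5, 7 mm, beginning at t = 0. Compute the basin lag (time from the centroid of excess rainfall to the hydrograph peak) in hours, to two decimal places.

t_L ≈ 2.81 h

Centroid of excess rainfall: t_c = Σ P_i·t̄_i / ΣP_i = 0.6917 h (block centres at 0.25, 0.75, 1.25 h).
Hydrograph peak occurs at t = 3.5 h, so basin lag t_L = 3.5 − 0.6917 = 2.81 h.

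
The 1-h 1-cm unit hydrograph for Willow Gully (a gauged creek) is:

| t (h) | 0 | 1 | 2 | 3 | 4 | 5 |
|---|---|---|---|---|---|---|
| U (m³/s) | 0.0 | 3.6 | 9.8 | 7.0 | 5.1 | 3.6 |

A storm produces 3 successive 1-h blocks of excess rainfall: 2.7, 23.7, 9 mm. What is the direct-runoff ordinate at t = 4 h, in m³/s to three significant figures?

Q ≈ 26.8 m³/s

By discrete convolution, Q_j = Σ (P_i / 10 mm) · U_{j−i}.
At t = 4 h (j=4): Q = (2.7/10)·5.1 + (23.7/10)·7.0 + (9/10)·9.8 = 26.8 m³/s.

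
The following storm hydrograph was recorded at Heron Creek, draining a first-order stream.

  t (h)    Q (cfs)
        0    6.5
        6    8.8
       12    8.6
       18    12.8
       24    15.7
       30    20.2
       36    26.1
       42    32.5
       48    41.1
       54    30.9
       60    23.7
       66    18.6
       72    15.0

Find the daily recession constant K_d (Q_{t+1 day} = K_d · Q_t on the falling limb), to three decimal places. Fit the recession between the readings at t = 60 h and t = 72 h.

K_d ≈ 0.401

Between t = 60 h and t = 72 h the flow falls from 23.7 to 15.0 cfs over 2×6 h = 12 h.
Per-interval ratio K = (15.0/23.7)^(1/2) = 0.7956; K_d = K^(24/6) = 0.401.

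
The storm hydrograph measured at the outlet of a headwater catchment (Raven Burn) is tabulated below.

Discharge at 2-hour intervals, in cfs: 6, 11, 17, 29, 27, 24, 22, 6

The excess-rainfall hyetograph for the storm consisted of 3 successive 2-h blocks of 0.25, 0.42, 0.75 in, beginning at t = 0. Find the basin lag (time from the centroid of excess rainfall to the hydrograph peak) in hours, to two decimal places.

Centroid of excess rainfall: t_c = Σ P_i·t̄_i / ΣP_i = 3.7042 h (block centres at 1, 3, 5 h).
Hydrograph peak occurs at t = 6 h, so basin lag t_L = 6 − 3.7042 = 2.30 h.

t_L ≈ 2.30 h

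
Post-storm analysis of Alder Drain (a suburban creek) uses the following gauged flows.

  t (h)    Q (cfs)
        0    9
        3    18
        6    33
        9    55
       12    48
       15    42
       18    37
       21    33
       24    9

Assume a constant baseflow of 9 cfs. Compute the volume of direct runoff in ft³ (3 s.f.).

V ≈ 2.19 × 10^6 ft³

Direct-runoff ordinates (Q − Q_b): 0.0, 9.0, 24.0, 46.0, 39.0, 33.0, 28.0, 24.0, 0.0 cfs.
ΣQ_DR = 203.0 cfs.
With Δt = 3 h = 10800 s, V = ΣQ_DR · Δt = 203.0 × 10800 = 2.19 × 10^6 ft³.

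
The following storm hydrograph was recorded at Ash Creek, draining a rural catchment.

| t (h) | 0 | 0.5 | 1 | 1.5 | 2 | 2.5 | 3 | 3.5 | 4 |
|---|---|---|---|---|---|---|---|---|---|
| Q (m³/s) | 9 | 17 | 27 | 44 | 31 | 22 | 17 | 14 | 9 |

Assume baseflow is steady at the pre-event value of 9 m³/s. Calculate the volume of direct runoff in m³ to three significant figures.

Direct-runoff ordinates (Q − Q_b): 0.0, 8.0, 18.0, 35.0, 22.0, 13.0, 8.0, 5.0, 0.0 m³/s.
ΣQ_DR = 109.0 m³/s.
With Δt = 0.5 h = 1800 s, V = ΣQ_DR · Δt = 109.0 × 1800 = 1.96 × 10^5 m³.

V ≈ 1.96 × 10^5 m³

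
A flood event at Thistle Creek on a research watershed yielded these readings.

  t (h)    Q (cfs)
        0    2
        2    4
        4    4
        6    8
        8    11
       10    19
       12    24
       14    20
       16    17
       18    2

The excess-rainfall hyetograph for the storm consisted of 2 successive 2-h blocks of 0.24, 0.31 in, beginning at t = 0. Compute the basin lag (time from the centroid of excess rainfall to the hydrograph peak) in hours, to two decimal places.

t_L ≈ 9.87 h

Centroid of excess rainfall: t_c = Σ P_i·t̄_i / ΣP_i = 2.1273 h (block centres at 1, 3 h).
Hydrograph peak occurs at t = 12 h, so basin lag t_L = 12 − 2.1273 = 9.87 h.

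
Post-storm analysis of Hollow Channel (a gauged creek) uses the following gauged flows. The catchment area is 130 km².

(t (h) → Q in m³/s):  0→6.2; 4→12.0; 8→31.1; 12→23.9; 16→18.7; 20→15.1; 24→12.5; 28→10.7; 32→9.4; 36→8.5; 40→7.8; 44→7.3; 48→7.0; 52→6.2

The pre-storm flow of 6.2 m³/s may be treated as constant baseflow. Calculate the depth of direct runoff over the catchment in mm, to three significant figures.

d ≈ 9.92 mm

Direct runoff: 0.0, 5.8, 24.9, 17.7, 12.5, 8.9, 6.3, 4.5, 3.2, 2.3, 1.6, 1.1, 0.8, 0.0 m³/s; ΣQ_DR = 89.60 m³/s.
V = ΣQ_DR · Δt = 89.60 × 14400 s = 1.290 × 10^6 m³.
Over A = 130 km², depth = V / A = 9.92 mm.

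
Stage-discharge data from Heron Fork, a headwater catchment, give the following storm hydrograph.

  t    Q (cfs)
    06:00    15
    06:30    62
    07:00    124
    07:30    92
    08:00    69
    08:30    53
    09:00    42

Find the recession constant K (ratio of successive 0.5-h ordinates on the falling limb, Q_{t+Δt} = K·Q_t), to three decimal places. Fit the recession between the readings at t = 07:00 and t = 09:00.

Using the recession-limb readings at t = 07:00 and t = 09:00: Q falls from 124 to 42 cfs over 4 intervals.
K = (Q₂/Q₁)^(1/4) = (42/124)^(1/4) = 0.763.

K ≈ 0.763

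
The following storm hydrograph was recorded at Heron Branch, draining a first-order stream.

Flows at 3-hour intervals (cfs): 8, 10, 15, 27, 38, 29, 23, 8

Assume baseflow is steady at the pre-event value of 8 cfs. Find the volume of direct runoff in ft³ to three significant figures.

Direct-runoff ordinates (Q − Q_b): 0.0, 2.0, 7.0, 19.0, 30.0, 21.0, 15.0, 0.0 cfs.
ΣQ_DR = 94.00 cfs.
With Δt = 3 h = 10800 s, V = ΣQ_DR · Δt = 94.00 × 10800 = 1.02 × 10^6 ft³.

V ≈ 1.02 × 10^6 ft³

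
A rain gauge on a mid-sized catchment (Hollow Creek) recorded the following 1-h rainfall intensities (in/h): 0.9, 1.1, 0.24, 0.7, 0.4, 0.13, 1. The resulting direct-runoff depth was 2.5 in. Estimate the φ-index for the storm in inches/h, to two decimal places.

Only the 5 blocks with intensity above φ contribute runoff: 0.9, 1.1, 0.7, 0.4, 1 in/h.
Σ(I−φ)·Δt = d  ⇒  (0.9+1.1+0.7+0.4+1 − 5φ)·1 = 2.5
φ = (4.100 − 2.5/1) / 5 = 0.32 in/h.

φ ≈ 0.32 in/h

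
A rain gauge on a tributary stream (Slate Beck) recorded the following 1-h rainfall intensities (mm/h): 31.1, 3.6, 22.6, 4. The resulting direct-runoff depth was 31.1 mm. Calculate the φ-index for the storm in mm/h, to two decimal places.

Only the 2 blocks with intensity above φ contribute runoff: 31.1, 22.6 mm/h.
Σ(I−φ)·Δt = d  ⇒  (31.1+22.6 − 2φ)·1 = 31.1
φ = (53.70 − 31.1/1) / 2 = 11.30 mm/h.

φ ≈ 11.30 mm/h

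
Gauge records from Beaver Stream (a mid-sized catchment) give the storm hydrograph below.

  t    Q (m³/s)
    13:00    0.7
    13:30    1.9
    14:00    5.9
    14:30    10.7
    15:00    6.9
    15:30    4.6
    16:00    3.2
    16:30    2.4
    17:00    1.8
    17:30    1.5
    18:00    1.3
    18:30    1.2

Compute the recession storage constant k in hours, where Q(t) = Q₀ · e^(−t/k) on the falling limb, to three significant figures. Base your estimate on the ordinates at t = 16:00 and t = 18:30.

k ≈ 2.55 h

On the falling limb, Q drops from 3.2 to 1.2 m³/s between t = 16:00 and t = 18:30 (Δt = 2.5 h).
k = −Δt / ln(Q₂/Q₁) = −2.5 / ln(1.2/3.2) = 2.55 h.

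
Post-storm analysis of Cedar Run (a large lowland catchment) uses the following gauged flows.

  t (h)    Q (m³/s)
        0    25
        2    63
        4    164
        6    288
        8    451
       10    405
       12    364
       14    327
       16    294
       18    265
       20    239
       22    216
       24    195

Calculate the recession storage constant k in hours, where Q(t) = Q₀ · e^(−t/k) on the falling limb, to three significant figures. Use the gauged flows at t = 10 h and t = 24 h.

On the falling limb, Q drops from 405 to 195 m³/s between t = 10 h and t = 24 h (Δt = 14 h).
k = −Δt / ln(Q₂/Q₁) = −14 / ln(195/405) = 19.2 h.

k ≈ 19.2 h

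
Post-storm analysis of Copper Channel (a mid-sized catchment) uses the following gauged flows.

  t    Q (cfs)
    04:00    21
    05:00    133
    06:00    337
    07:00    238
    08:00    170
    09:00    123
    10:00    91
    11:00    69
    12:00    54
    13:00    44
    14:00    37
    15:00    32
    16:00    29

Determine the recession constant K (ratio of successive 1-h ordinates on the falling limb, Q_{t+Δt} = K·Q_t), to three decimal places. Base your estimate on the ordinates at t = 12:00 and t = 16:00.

K ≈ 0.856

Using the recession-limb readings at t = 12:00 and t = 16:00: Q falls from 54 to 29 cfs over 4 intervals.
K = (Q₂/Q₁)^(1/4) = (29/54)^(1/4) = 0.856.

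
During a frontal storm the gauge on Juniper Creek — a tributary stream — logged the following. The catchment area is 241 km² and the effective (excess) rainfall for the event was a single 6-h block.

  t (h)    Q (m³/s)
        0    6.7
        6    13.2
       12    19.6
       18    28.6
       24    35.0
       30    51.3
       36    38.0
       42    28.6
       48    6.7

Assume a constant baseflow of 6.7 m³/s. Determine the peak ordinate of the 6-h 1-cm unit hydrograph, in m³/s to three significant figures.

Direct runoff: 0.0, 6.5, 12.9, 21.9, 28.3, 44.6, 31.3, 21.9, 0.0 m³/s; ΣQ_DR = 167.4 m³/s, peak = 44.6 m³/s.
Runoff depth d = ΣQ_DR·Δt / A = 167.4 × 21600 / (241 km²) = 15.00 mm.
The 1-cm UH is the DRH scaled by (10 mm)/d, so U_p = 44.6 × 10/15.00 = 29.7 m³/s.

U_p ≈ 29.7 m³/s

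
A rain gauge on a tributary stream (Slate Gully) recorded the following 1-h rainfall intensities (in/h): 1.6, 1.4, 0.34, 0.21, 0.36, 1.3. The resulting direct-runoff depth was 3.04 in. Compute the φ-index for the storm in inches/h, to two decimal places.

φ ≈ 0.42 in/h

Only the 3 blocks with intensity above φ contribute runoff: 1.6, 1.4, 1.3 in/h.
Σ(I−φ)·Δt = d  ⇒  (1.6+1.4+1.3 − 3φ)·1 = 3.04
φ = (4.300 − 3.04/1) / 3 = 0.42 in/h.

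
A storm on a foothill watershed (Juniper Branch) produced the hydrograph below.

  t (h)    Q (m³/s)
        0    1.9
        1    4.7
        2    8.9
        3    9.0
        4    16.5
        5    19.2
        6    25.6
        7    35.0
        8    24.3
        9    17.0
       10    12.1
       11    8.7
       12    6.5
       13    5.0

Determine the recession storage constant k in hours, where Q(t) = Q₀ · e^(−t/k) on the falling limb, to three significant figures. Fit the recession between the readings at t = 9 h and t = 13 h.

k ≈ 3.27 h

On the falling limb, Q drops from 17.0 to 5.0 m³/s between t = 9 h and t = 13 h (Δt = 4 h).
k = −Δt / ln(Q₂/Q₁) = −4 / ln(5.0/17.0) = 3.27 h.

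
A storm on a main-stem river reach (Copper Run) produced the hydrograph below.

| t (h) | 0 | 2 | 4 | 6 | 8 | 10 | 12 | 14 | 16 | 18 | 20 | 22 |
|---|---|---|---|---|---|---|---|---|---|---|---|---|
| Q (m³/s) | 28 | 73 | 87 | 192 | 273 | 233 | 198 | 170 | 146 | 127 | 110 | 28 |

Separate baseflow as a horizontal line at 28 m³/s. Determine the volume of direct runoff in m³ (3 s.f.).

V ≈ 9.57 × 10^6 m³

Direct-runoff ordinates (Q − Q_b): 0.0, 45.0, 59.0, 164.0, 245.0, 205.0, 170.0, 142.0, 118.0, 99.0, 82.0, 0.0 m³/s.
ΣQ_DR = 1329 m³/s.
With Δt = 2 h = 7200 s, V = ΣQ_DR · Δt = 1329 × 7200 = 9.57 × 10^6 m³.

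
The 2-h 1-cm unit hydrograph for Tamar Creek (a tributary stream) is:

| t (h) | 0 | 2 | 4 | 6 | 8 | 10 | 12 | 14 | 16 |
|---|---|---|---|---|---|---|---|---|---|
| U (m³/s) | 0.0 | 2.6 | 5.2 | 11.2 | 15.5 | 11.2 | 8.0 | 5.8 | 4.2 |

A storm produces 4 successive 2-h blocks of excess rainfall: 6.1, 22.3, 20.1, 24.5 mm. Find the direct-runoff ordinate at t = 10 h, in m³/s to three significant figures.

By discrete convolution, Q_j = Σ (P_i / 10 mm) · U_{j−i}.
At t = 10 h (j=5): Q = (6.1/10)·11.2 + (22.3/10)·15.5 + (20.1/10)·11.2 + (24.5/10)·5.2 = 76.6 m³/s.

Q ≈ 76.6 m³/s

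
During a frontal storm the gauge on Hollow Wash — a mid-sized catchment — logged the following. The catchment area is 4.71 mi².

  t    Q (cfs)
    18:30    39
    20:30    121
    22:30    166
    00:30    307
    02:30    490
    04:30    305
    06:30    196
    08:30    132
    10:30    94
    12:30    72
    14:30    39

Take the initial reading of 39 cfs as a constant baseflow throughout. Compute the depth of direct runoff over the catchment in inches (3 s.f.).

Direct runoff: 0.0, 82.0, 127.0, 268.0, 451.0, 266.0, 157.0, 93.0, 55.0, 33.0, 0.0 cfs; ΣQ_DR = 1532 cfs.
V = ΣQ_DR · Δt = 1532 × 7200 s = 1.103 × 10^7 ft³.
Over A = 4.71 mi², depth = V / A = 1.01 in.

d ≈ 1.01 in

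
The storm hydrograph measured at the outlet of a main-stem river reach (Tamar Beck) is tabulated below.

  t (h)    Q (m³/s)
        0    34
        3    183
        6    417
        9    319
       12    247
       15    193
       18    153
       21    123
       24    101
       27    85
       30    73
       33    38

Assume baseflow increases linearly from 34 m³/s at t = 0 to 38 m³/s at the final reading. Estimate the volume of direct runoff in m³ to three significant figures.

Direct-runoff ordinates (Q − Q_b): 0.00, 148.64, 382.27, 283.91, 211.55, 157.18, 116.82, 86.45, 64.09, 47.73, 35.36, 0.00 m³/s.
ΣQ_DR = 1534 m³/s.
With Δt = 3 h = 10800 s, V = ΣQ_DR · Δt = 1534 × 10800 = 1.66 × 10^7 m³.

V ≈ 1.66 × 10^7 m³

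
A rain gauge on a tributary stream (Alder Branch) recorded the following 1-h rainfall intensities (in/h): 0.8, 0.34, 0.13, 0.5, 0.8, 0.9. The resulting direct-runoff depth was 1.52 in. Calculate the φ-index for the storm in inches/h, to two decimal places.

φ ≈ 0.37 in/h

Only the 4 blocks with intensity above φ contribute runoff: 0.8, 0.5, 0.8, 0.9 in/h.
Σ(I−φ)·Δt = d  ⇒  (0.8+0.5+0.8+0.9 − 4φ)·1 = 1.52
φ = (3.000 − 1.52/1) / 4 = 0.37 in/h.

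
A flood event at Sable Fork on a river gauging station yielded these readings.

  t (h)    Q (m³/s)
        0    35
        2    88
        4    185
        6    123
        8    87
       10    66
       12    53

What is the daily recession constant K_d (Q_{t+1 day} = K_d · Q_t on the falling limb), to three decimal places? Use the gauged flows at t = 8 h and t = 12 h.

K_d ≈ 0.051

Between t = 8 h and t = 12 h the flow falls from 87 to 53 m³/s over 2×2 h = 4 h.
Per-interval ratio K = (53/87)^(1/2) = 0.7805; K_d = K^(24/2) = 0.051.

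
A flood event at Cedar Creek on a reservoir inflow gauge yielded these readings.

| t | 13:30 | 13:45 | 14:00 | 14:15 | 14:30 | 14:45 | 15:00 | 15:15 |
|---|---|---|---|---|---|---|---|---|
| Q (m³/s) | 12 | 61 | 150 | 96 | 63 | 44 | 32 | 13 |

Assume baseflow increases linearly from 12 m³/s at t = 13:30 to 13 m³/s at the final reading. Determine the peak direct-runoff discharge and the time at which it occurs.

Q_p = 137.71 m³/s at t = 14:00

Subtracting baseflow gives direct-runoff ordinates: 0.00, 48.86, 137.71, 83.57, 50.43, 31.29, 19.14, 0.00 m³/s.
The maximum is 137.71 m³/s, occurring at the reading for t = 14:00.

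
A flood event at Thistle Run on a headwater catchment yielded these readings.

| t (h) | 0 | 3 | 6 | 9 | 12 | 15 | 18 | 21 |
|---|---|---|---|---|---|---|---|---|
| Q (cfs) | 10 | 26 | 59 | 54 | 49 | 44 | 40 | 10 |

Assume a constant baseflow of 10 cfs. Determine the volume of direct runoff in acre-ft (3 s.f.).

V ≈ 52.6 acre-ft

Direct-runoff ordinates (Q − Q_b): 0.0, 16.0, 49.0, 44.0, 39.0, 34.0, 30.0, 0.0 cfs.
ΣQ_DR = 212.0 cfs.
With Δt = 3 h = 10800 s, V = ΣQ_DR · Δt = 212.0 × 10800 = 2.29 × 10^6 ft³ = 52.6 acre-ft.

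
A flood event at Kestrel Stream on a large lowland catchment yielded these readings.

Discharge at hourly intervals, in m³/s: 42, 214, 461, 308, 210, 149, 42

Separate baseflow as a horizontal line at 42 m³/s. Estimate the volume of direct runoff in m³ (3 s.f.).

Direct-runoff ordinates (Q − Q_b): 0.0, 172.0, 419.0, 266.0, 168.0, 107.0, 0.0 m³/s.
ΣQ_DR = 1132 m³/s.
With Δt = 1 h = 3600 s, V = ΣQ_DR · Δt = 1132 × 3600 = 4.08 × 10^6 m³.

V ≈ 4.08 × 10^6 m³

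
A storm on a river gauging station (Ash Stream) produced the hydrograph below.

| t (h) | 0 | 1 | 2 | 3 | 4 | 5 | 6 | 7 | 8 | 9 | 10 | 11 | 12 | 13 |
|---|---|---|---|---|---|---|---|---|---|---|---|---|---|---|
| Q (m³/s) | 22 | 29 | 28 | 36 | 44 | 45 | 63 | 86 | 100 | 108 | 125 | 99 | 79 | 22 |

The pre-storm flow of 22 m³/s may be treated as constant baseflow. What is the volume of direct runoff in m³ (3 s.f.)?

Direct-runoff ordinates (Q − Q_b): 0.0, 7.0, 6.0, 14.0, 22.0, 23.0, 41.0, 64.0, 78.0, 86.0, 103.0, 77.0, 57.0, 0.0 m³/s.
ΣQ_DR = 578.0 m³/s.
With Δt = 1 h = 3600 s, V = ΣQ_DR · Δt = 578.0 × 3600 = 2.08 × 10^6 m³.

V ≈ 2.08 × 10^6 m³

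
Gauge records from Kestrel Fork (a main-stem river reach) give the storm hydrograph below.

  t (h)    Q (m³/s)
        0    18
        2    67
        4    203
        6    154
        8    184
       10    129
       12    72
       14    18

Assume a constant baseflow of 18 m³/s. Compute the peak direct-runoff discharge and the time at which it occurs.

Q_p = 185.0 m³/s at t = 4 h

Subtracting baseflow gives direct-runoff ordinates: 0.0, 49.0, 185.0, 136.0, 166.0, 111.0, 54.0, 0.0 m³/s.
The maximum is 185.0 m³/s, occurring at the reading for t = 4 h.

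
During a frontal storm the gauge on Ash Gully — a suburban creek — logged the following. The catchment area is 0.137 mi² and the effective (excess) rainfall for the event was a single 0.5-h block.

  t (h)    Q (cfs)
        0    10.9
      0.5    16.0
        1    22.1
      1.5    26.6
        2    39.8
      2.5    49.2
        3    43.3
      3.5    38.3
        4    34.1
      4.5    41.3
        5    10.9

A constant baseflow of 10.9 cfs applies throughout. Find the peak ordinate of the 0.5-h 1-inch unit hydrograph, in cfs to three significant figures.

Direct runoff: 0.0, 5.1, 11.2, 15.7, 28.9, 38.3, 32.4, 27.4, 23.2, 30.4, 0.0 cfs; ΣQ_DR = 212.6 cfs, peak = 38.3 cfs.
Runoff depth d = ΣQ_DR·Δt / A = 212.6 × 1800 / (0.137 mi²) = 1.202 in.
The 1-inch UH is the DRH scaled by (1 in)/d, so U_p = 38.3 × 1/1.202 = 31.9 cfs.

U_p ≈ 31.9 cfs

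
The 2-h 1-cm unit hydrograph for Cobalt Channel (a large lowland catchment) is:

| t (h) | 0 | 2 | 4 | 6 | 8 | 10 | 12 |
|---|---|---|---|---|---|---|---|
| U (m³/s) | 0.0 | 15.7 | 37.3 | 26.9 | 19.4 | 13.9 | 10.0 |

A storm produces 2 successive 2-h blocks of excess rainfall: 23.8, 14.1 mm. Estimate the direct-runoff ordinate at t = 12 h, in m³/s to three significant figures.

By discrete convolution, Q_j = Σ (P_i / 10 mm) · U_{j−i}.
At t = 12 h (j=6): Q = (23.8/10)·10.0 + (14.1/10)·13.9 = 43.4 m³/s.

Q ≈ 43.4 m³/s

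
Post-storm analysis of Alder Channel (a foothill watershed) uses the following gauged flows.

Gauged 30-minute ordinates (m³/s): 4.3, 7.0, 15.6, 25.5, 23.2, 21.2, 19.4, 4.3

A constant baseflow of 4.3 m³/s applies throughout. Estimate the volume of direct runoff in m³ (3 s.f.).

Direct-runoff ordinates (Q − Q_b): 0.0, 2.7, 11.3, 21.2, 18.9, 16.9, 15.1, 0.0 m³/s.
ΣQ_DR = 86.10 m³/s.
With Δt = 0.5 h = 1800 s, V = ΣQ_DR · Δt = 86.10 × 1800 = 1.55 × 10^5 m³.

V ≈ 1.55 × 10^5 m³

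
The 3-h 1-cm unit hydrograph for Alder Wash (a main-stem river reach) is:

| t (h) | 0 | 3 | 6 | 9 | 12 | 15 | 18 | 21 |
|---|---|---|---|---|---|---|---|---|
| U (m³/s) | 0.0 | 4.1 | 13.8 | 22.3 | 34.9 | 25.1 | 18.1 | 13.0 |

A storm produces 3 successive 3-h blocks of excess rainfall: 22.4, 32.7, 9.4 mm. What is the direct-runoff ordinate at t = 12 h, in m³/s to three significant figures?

Q ≈ 164 m³/s

By discrete convolution, Q_j = Σ (P_i / 10 mm) · U_{j−i}.
At t = 12 h (j=4): Q = (22.4/10)·34.9 + (32.7/10)·22.3 + (9.4/10)·13.8 = 164 m³/s.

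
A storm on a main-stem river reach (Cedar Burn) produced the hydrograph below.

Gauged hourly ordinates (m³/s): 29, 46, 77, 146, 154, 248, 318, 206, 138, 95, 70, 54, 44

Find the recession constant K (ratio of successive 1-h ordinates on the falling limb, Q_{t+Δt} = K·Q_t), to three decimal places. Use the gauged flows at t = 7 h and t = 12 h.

K ≈ 0.734

Using the recession-limb readings at t = 7 h and t = 12 h: Q falls from 206 to 44 m³/s over 5 intervals.
K = (Q₂/Q₁)^(1/5) = (44/206)^(1/5) = 0.734.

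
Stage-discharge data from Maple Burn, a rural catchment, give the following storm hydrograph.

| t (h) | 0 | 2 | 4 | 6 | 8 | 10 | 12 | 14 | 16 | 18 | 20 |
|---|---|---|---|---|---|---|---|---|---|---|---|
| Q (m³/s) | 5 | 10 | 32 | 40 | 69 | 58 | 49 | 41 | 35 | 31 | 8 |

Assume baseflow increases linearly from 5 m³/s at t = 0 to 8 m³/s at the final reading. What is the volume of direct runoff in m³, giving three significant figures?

V ≈ 2.21 × 10^6 m³

Direct-runoff ordinates (Q − Q_b): 0.00, 4.70, 26.40, 34.10, 62.80, 51.50, 42.20, 33.90, 27.60, 23.30, 0.00 m³/s.
ΣQ_DR = 306.5 m³/s.
With Δt = 2 h = 7200 s, V = ΣQ_DR · Δt = 306.5 × 7200 = 2.21 × 10^6 m³.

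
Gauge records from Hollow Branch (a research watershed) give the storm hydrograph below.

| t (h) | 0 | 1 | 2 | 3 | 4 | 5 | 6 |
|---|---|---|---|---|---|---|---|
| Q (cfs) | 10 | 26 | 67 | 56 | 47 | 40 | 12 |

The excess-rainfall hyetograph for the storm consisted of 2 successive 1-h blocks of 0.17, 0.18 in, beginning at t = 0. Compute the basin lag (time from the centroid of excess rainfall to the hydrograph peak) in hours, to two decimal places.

Centroid of excess rainfall: t_c = Σ P_i·t̄_i / ΣP_i = 1.0143 h (block centres at 0.5, 1.5 h).
Hydrograph peak occurs at t = 2 h, so basin lag t_L = 2 − 1.0143 = 0.99 h.

t_L ≈ 0.99 h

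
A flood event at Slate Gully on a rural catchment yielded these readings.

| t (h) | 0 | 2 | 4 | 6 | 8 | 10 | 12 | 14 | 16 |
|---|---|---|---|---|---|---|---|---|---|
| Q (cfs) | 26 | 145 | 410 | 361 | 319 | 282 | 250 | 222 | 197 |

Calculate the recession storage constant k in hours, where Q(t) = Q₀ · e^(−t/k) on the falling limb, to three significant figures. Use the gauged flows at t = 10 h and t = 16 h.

On the falling limb, Q drops from 282 to 197 cfs between t = 10 h and t = 16 h (Δt = 6 h).
k = −Δt / ln(Q₂/Q₁) = −6 / ln(197/282) = 16.7 h.

k ≈ 16.7 h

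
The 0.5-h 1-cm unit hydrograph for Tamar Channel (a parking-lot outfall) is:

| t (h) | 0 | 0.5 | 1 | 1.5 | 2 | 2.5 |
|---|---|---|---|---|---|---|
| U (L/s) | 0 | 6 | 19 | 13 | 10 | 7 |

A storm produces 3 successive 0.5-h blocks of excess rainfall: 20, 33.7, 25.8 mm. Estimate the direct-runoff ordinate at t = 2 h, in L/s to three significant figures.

Q ≈ 113 L/s

By discrete convolution, Q_j = Σ (P_i / 10 mm) · U_{j−i}.
At t = 2 h (j=4): Q = (20/10)·10 + (33.7/10)·13 + (25.8/10)·19 = 113 L/s.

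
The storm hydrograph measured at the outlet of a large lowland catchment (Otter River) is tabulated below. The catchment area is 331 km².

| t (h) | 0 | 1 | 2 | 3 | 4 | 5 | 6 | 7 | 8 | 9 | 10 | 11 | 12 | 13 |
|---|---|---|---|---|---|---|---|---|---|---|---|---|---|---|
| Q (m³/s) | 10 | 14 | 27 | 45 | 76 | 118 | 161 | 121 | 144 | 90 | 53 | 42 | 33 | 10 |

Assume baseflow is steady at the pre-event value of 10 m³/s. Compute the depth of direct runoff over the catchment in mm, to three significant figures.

Direct runoff: 0.0, 4.0, 17.0, 35.0, 66.0, 108.0, 151.0, 111.0, 134.0, 80.0, 43.0, 32.0, 23.0, 0.0 m³/s; ΣQ_DR = 804.0 m³/s.
V = ΣQ_DR · Δt = 804.0 × 3600 s = 2.894 × 10^6 m³.
Over A = 331 km², depth = V / A = 8.74 mm.

d ≈ 8.74 mm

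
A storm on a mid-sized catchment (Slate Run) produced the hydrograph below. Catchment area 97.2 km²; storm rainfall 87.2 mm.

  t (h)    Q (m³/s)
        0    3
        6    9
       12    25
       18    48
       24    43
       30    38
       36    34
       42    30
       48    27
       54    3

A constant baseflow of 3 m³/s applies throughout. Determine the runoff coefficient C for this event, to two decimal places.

ΣQ_DR = 230.0 m³/s; V = ΣQ_DR·Δt = 4.968 × 10^6 m³.
Runoff depth d = V / A = 51.11 mm.
C = d / P = 51.11 / 87.2 = 0.59.

C ≈ 0.59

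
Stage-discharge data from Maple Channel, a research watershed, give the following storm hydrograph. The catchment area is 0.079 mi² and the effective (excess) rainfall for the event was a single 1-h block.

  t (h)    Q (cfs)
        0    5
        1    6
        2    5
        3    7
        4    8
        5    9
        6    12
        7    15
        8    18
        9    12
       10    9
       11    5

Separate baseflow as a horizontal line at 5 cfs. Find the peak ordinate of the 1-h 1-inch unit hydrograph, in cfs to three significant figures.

U_p ≈ 13.0 cfs

Direct runoff: 0.0, 1.0, 0.0, 2.0, 3.0, 4.0, 7.0, 10.0, 13.0, 7.0, 4.0, 0.0 cfs; ΣQ_DR = 51.00 cfs, peak = 13.0 cfs.
Runoff depth d = ΣQ_DR·Δt / A = 51.00 × 3600 / (0.079 mi²) = 1.000 in.
The 1-inch UH is the DRH scaled by (1 in)/d, so U_p = 13.0 × 1/1.000 = 13.0 cfs.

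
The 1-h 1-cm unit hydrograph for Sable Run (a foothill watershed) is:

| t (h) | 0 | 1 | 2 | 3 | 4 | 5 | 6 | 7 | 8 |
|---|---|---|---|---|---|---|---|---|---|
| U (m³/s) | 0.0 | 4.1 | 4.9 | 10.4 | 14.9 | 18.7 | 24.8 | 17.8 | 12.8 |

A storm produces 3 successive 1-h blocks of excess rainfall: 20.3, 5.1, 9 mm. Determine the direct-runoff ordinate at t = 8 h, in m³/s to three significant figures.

Q ≈ 57.4 m³/s

By discrete convolution, Q_j = Σ (P_i / 10 mm) · U_{j−i}.
At t = 8 h (j=8): Q = (20.3/10)·12.8 + (5.1/10)·17.8 + (9/10)·24.8 = 57.4 m³/s.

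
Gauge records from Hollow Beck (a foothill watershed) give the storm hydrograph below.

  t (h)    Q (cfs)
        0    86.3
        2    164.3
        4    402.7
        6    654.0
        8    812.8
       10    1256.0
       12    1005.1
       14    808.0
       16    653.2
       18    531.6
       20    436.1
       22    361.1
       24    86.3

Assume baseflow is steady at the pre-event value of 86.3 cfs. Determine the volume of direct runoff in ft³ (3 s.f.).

Direct-runoff ordinates (Q − Q_b): 0.0, 78.0, 316.4, 567.7, 726.5, 1169.7, 918.8, 721.7, 566.9, 445.3, 349.8, 274.8, 0.0 cfs.
ΣQ_DR = 6136 cfs.
With Δt = 2 h = 7200 s, V = ΣQ_DR · Δt = 6136 × 7200 = 4.42 × 10^7 ft³.

V ≈ 4.42 × 10^7 ft³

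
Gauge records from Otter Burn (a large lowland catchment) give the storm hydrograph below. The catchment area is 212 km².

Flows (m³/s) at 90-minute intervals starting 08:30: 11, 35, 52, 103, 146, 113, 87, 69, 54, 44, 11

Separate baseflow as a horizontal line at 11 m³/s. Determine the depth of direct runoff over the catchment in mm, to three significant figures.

Direct runoff: 0.0, 24.0, 41.0, 92.0, 135.0, 102.0, 76.0, 58.0, 43.0, 33.0, 0.0 m³/s; ΣQ_DR = 604.0 m³/s.
V = ΣQ_DR · Δt = 604.0 × 5400 s = 3.262 × 10^6 m³.
Over A = 212 km², depth = V / A = 15.4 mm.

d ≈ 15.4 mm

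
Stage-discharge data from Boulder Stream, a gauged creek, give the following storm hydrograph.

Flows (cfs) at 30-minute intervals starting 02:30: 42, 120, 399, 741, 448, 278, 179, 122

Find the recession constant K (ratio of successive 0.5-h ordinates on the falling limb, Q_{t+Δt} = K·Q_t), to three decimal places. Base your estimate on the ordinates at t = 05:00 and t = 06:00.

K ≈ 0.662

Using the recession-limb readings at t = 05:00 and t = 06:00: Q falls from 278 to 122 cfs over 2 intervals.
K = (Q₂/Q₁)^(1/2) = (122/278)^(1/2) = 0.662.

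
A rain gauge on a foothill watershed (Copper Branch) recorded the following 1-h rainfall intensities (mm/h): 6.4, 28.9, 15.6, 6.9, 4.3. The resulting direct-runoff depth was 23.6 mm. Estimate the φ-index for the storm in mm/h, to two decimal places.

φ ≈ 10.45 mm/h

Only the 2 blocks with intensity above φ contribute runoff: 28.9, 15.6 mm/h.
Σ(I−φ)·Δt = d  ⇒  (28.9+15.6 − 2φ)·1 = 23.6
φ = (44.50 − 23.6/1) / 2 = 10.45 mm/h.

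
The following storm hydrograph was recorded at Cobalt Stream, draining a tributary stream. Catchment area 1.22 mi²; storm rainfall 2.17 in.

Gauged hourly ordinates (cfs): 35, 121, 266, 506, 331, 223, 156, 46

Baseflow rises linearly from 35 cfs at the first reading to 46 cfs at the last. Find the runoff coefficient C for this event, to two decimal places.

ΣQ_DR = 1360 cfs; V = ΣQ_DR·Δt = 4.896 × 10^6 ft³.
Runoff depth d = V / A = 1.727 in.
C = d / P = 1.727 / 2.17 = 0.80.

C ≈ 0.80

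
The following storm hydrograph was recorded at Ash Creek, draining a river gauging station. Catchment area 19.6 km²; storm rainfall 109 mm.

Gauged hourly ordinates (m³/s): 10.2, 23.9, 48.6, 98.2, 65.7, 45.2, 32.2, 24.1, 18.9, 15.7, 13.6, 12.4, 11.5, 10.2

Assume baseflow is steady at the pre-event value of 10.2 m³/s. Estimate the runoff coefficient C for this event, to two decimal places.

C ≈ 0.48

ΣQ_DR = 287.6 m³/s; V = ΣQ_DR·Δt = 1.035 × 10^6 m³.
Runoff depth d = V / A = 52.82 mm.
C = d / P = 52.82 / 109 = 0.48.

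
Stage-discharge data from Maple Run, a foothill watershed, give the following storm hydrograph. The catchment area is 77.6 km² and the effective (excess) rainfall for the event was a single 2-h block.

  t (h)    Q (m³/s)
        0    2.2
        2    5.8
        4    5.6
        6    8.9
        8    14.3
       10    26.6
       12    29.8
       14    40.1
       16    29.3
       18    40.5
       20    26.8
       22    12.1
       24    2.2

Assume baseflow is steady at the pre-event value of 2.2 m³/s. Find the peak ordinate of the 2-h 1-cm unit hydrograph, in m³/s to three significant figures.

Direct runoff: 0.0, 3.6, 3.4, 6.7, 12.1, 24.4, 27.6, 37.9, 27.1, 38.3, 24.6, 9.9, 0.0 m³/s; ΣQ_DR = 215.6 m³/s, peak = 38.3 m³/s.
Runoff depth d = ΣQ_DR·Δt / A = 215.6 × 7200 / (77.6 km²) = 20.00 mm.
The 1-cm UH is the DRH scaled by (10 mm)/d, so U_p = 38.3 × 10/20.00 = 19.1 m³/s.

U_p ≈ 19.1 m³/s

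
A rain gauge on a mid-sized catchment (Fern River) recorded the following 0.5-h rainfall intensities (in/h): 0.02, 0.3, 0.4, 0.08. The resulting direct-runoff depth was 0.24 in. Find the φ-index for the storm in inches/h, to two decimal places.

φ ≈ 0.11 in/h

Only the 2 blocks with intensity above φ contribute runoff: 0.3, 0.4 in/h.
Σ(I−φ)·Δt = d  ⇒  (0.3+0.4 − 2φ)·0.5 = 0.24
φ = (0.7000 − 0.24/0.5) / 2 = 0.11 in/h.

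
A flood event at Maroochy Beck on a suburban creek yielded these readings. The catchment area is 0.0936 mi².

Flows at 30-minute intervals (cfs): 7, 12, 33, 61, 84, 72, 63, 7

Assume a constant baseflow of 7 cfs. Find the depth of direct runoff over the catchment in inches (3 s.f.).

d ≈ 2.34 in

Direct runoff: 0.0, 5.0, 26.0, 54.0, 77.0, 65.0, 56.0, 0.0 cfs; ΣQ_DR = 283.0 cfs.
V = ΣQ_DR · Δt = 283.0 × 1800 s = 5.094 × 10^5 ft³.
Over A = 0.0936 mi², depth = V / A = 2.34 in.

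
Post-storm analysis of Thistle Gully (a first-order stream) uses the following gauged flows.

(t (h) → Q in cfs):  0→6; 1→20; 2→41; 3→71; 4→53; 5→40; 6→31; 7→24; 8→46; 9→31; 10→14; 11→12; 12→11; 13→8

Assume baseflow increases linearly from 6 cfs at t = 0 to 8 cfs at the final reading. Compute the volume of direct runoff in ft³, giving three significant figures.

Direct-runoff ordinates (Q − Q_b): 0.00, 13.85, 34.69, 64.54, 46.38, 33.23, 24.08, 16.92, 38.77, 23.62, 6.46, 4.31, 3.15, 0.00 cfs.
ΣQ_DR = 310.0 cfs.
With Δt = 1 h = 3600 s, V = ΣQ_DR · Δt = 310.0 × 3600 = 1.12 × 10^6 ft³.

V ≈ 1.12 × 10^6 ft³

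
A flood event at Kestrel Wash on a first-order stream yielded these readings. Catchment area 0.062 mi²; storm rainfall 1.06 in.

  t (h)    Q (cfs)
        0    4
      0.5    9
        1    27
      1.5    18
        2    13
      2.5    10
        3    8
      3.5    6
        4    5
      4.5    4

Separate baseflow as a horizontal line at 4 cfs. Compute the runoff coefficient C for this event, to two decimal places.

ΣQ_DR = 64.00 cfs; V = ΣQ_DR·Δt = 1.152 × 10^5 ft³.
Runoff depth d = V / A = 0.7998 in.
C = d / P = 0.7998 / 1.06 = 0.75.

C ≈ 0.75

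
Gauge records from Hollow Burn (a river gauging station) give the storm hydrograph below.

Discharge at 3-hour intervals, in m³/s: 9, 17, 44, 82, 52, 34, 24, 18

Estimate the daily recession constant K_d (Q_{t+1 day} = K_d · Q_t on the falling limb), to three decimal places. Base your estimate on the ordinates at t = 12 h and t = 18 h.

K_d ≈ 0.045

Between t = 12 h and t = 18 h the flow falls from 52 to 24 m³/s over 2×3 h = 6 h.
Per-interval ratio K = (24/52)^(1/2) = 0.6794; K_d = K^(24/3) = 0.045.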